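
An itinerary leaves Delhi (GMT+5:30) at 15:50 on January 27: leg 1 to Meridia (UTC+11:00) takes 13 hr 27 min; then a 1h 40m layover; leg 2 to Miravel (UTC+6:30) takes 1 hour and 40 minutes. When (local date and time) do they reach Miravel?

09:37 on January 28

Convert departure to UTC: 15:50 − 5:30 = 10:20 UTC on Jan 27.
Add 13 hours and 27 minutes leg 1 → 23:47 UTC.
Add 1 hour 40 minutes layover in Meridia → 01:27 UTC (Jan 28).
Add 1 hour and 40 minutes leg 2 → 03:07 UTC.
Miravel is UTC+6:30, so local arrival = 03:07 + 6:30 = 09:37 on Jan 28.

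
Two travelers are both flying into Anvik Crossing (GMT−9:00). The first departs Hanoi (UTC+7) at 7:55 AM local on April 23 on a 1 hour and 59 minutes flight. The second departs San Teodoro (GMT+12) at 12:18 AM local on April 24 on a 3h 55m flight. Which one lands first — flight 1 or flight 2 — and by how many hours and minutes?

the first, by 13 hours 19 minutes

Flight 1 in UTC: 7:55 AM − 7:00 = 12:55 AM on Apr 23.
+1 hour and 59 minutes → arrive 2:54 AM UTC on Apr 23.
Flight 2 in UTC: 12:18 AM − 12:00 = 12:18 PM on Apr 23.
+3 hours 55 minutes → arrive 4:13 PM UTC on Apr 23.
Flight 1 lands earlier by 13 hours 19 minutes.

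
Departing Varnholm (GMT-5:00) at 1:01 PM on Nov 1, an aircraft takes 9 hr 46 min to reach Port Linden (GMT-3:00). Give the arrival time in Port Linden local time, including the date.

12:47 AM on Nov 2

Convert departure to UTC: 1:01 PM + 5:00 = 6:01 PM UTC on Nov 1.
Add 9 hours and 46 minutes travel time → 3:47 AM UTC (Nov 2).
Port Linden is UTC−3:00, so local arrival = 3:47 AM − 3:00 = 12:47 AM on Nov 2.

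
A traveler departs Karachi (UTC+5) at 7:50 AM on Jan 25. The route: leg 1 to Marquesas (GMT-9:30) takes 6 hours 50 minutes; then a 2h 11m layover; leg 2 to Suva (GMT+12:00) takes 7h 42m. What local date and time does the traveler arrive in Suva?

7:33 AM on Jan 26

Convert departure to UTC: 7:50 AM − 5:00 = 2:50 AM UTC on Jan 25.
Add 6 hours and 50 minutes leg 1 → 9:40 AM UTC.
Add 2 hours and 11 minutes layover in Marquesas → 11:51 AM UTC.
Add 7 hours 42 minutes leg 2 → 7:33 PM UTC.
Suva is UTC+12:00, so local arrival = 7:33 PM + 12:00 = 7:33 AM on Jan 26.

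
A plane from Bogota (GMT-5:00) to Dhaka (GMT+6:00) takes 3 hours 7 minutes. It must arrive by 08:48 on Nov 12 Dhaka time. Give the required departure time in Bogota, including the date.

Target arrival in UTC: 08:48 − 6:00 = 02:48 on Nov 12.
Subtract 3 hours 7 minutes → departure 23:41 UTC on Nov 11.
Bogota is UTC−5:00: 23:41 − 5:00 = 18:41 on Nov 11.

18:41 on November 11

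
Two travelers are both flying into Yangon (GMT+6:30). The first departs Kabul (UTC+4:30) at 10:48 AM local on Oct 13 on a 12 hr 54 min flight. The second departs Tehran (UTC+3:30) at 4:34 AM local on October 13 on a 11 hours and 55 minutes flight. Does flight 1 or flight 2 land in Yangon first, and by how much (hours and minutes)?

Flight 1 in UTC: 10:48 AM − 4:30 = 6:18 AM on Oct 13.
+12 hours and 54 minutes → arrive 7:12 PM UTC on Oct 13.
Flight 2 in UTC: 4:34 AM − 3:30 = 1:04 AM on Oct 13.
+11 hours 55 minutes → arrive 12:59 PM UTC on Oct 13.
Flight 2 lands earlier by 6 hours 13 minutes.

the second, by 6 hours 13 minutes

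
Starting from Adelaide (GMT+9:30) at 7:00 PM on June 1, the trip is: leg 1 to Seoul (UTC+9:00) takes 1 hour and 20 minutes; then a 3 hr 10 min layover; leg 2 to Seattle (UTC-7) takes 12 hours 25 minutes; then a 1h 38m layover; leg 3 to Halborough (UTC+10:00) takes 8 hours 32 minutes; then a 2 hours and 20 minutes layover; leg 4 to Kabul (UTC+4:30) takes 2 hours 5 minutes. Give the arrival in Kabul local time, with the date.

9:30 PM on June 2

Convert departure to UTC: 7:00 PM − 9:30 = 9:30 AM UTC on Jun 1.
Add 1 hour and 20 minutes leg 1 → 10:50 AM UTC.
Add 3 hours and 10 minutes layover in Seoul → 2:00 PM UTC.
Add 12 hours 25 minutes leg 2 → 2:25 AM UTC (Jun 2).
Add 1 hour and 38 minutes layover in Seattle → 4:03 AM UTC.
Add 8 hours 32 minutes leg 3 → 12:35 PM UTC.
Add 2 hours 20 minutes layover in Halborough → 2:55 PM UTC.
Add 2 hours and 5 minutes leg 4 → 5:00 PM UTC.
Kabul is UTC+4:30, so local arrival = 5:00 PM + 4:30 = 9:30 PM on Jun 2.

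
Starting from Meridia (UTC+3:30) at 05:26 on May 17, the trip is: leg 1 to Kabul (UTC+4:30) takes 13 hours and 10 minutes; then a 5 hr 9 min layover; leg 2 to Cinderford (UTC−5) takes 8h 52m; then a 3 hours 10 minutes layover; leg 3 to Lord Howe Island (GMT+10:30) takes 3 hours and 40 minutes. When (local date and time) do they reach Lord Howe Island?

Convert departure to UTC: 05:26 − 3:30 = 01:56 UTC on May 17.
Add 13 hours and 10 minutes leg 1 → 15:06 UTC.
Add 5 hours and 9 minutes layover in Kabul → 20:15 UTC.
Add 8 hours and 52 minutes leg 2 → 05:07 UTC (May 18).
Add 3 hours and 10 minutes layover in Cinderford → 08:17 UTC.
Add 3 hours 40 minutes leg 3 → 11:57 UTC.
Lord Howe Island is UTC+10:30, so local arrival = 11:57 + 10:30 = 22:27 on May 18.

22:27 on May 18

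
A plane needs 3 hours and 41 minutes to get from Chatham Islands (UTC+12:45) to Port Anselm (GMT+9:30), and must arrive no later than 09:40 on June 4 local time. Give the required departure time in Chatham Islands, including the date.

Target arrival in UTC: 09:40 − 9:30 = 00:10 on Jun 4.
Subtract 3 hours and 41 minutes → departure 20:29 UTC on Jun 3.
Chatham Islands is UTC+12:45: 20:29 + 12:45 = 09:14 on Jun 4.

09:14 on Jun 4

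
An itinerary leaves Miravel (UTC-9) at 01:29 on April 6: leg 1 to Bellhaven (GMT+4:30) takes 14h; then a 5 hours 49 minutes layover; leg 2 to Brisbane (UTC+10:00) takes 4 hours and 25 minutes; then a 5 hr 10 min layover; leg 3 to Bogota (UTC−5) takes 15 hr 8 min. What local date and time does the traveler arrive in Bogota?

Convert departure to UTC: 01:29 + 9:00 = 10:29 UTC on Apr 6.
Add 14 hours leg 1 → 00:29 UTC (Apr 7).
Add 5 hours 49 minutes layover in Bellhaven → 06:18 UTC.
Add 4 hours and 25 minutes leg 2 → 10:43 UTC.
Add 5 hours 10 minutes layover in Brisbane → 15:53 UTC.
Add 15 hours 8 minutes leg 3 → 07:01 UTC (Apr 8).
Bogota is UTC−5:00, so local arrival = 07:01 − 5:00 = 02:01 on Apr 8.

02:01 on Apr 8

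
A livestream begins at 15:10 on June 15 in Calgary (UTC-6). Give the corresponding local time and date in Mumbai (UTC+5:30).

In UTC: 15:10 + 6:00 = 21:10 on Jun 15.
Mumbai is UTC+5:30: 21:10 + 5:30 = 02:40 on Jun 16.

02:40 on June 16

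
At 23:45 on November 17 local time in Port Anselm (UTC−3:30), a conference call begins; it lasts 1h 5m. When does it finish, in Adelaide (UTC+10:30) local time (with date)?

Adelaide is 14:00 ahead of Port Anselm.
After 1 hour and 5 minutes it is 00:50 (Nov 18) in Port Anselm.
Shift by the zone difference: 00:50 + 14:00 = 14:50 on Nov 18 in Adelaide.

14:50 on Nov 18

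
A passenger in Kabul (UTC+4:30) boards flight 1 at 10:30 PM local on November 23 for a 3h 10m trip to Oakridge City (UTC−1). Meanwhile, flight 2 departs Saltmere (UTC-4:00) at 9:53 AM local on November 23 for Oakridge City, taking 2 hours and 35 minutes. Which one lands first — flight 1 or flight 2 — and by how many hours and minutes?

Flight 1 in UTC: 10:30 PM − 4:30 = 6:00 PM on Nov 23.
+3 hours and 10 minutes → arrive 9:10 PM UTC on Nov 23.
Flight 2 in UTC: 9:53 AM + 4:00 = 1:53 PM on Nov 23.
+2 hours and 35 minutes → arrive 4:28 PM UTC on Nov 23.
Flight 2 lands earlier by 4 hours 42 minutes.

the second, by 4 hours 42 minutes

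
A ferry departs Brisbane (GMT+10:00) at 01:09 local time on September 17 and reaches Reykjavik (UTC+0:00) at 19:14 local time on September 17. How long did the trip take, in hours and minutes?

28 hours 5 minutes

Reykjavik is 10:00 behind Brisbane.
Clock-face elapsed time (ignoring zones) is 18 hours 5 minutes.
Actual elapsed = 18 hours 5 minutes + 10:00 = 28 hours 5 minutes.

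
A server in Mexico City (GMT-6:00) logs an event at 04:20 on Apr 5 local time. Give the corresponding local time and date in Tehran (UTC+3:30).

13:50 on April 5

In UTC: 04:20 + 6:00 = 10:20 on Apr 5.
Tehran is UTC+3:30: 10:20 + 3:30 = 13:50 on Apr 5.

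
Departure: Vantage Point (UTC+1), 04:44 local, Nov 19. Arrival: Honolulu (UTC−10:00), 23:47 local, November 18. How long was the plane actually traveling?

Departure in UTC: 04:44 − 1:00 = 03:44 on Nov 19.
Arrival in UTC: 23:47 + 10:00 = 09:47 on Nov 19.
Elapsed = 09:47 − 03:44 = 6 hours 3 minutes.

6 hours 3 minutes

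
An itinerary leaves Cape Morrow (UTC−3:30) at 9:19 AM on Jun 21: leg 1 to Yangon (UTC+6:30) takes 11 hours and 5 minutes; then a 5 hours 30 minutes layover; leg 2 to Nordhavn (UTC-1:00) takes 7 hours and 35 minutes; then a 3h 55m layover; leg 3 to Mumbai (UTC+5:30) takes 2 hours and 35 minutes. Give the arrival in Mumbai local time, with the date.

Convert departure to UTC: 9:19 AM + 3:30 = 12:49 PM UTC on Jun 21.
Add 11 hours 5 minutes leg 1 → 11:54 PM UTC.
Add 5 hours 30 minutes layover in Yangon → 5:24 AM UTC (Jun 22).
Add 7 hours and 35 minutes leg 2 → 12:59 PM UTC.
Add 3 hours and 55 minutes layover in Nordhavn → 4:54 PM UTC.
Add 2 hours 35 minutes leg 3 → 7:29 PM UTC.
Mumbai is UTC+5:30, so local arrival = 7:29 PM + 5:30 = 12:59 AM on Jun 23.

12:59 AM on June 23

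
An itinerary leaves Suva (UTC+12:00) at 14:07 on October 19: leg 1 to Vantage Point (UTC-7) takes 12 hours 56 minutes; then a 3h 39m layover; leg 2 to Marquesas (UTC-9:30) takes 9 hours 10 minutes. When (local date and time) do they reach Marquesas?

Convert departure to UTC: 14:07 − 12:00 = 02:07 UTC on Oct 19.
Add 12 hours 56 minutes leg 1 → 15:03 UTC.
Add 3 hours and 39 minutes layover in Vantage Point → 18:42 UTC.
Add 9 hours 10 minutes leg 2 → 03:52 UTC (Oct 20).
Marquesas is UTC−9:30, so local arrival = 03:52 − 9:30 = 18:22 on Oct 19.

18:22 on October 19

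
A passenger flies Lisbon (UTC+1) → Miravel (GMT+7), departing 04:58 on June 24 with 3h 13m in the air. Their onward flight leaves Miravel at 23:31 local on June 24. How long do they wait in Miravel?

9 hours 20 minutes

Convert departure to UTC: 04:58 − 1:00 = 03:58 UTC on Jun 24.
Add 3 hours and 13 minutes flight time → 07:11 UTC.
Miravel is UTC+7:00, so local arrival = 07:11 + 7:00 = 14:11 on Jun 24.
Layover = 23:31 − 14:11 = 9 hours 20 minutes.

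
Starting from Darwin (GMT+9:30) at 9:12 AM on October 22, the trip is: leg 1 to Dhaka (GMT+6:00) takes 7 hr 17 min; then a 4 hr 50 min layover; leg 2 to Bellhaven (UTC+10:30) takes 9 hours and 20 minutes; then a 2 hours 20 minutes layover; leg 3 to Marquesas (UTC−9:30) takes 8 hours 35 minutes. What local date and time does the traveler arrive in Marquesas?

10:34 PM on October 22

Convert departure to UTC: 9:12 AM − 9:30 = 11:42 PM UTC on Oct 21.
Add 7 hours and 17 minutes leg 1 → 6:59 AM UTC (Oct 22).
Add 4 hours 50 minutes layover in Dhaka → 11:49 AM UTC.
Add 9 hours 20 minutes leg 2 → 9:09 PM UTC.
Add 2 hours 20 minutes layover in Bellhaven → 11:29 PM UTC.
Add 8 hours 35 minutes leg 3 → 8:04 AM UTC (Oct 23).
Marquesas is UTC−9:30, so local arrival = 8:04 AM − 9:30 = 10:34 PM on Oct 22.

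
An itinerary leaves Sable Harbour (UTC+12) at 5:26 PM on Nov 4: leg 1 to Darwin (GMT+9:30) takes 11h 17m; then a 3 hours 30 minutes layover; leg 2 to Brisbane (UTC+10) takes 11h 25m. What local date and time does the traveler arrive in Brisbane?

5:38 PM on November 5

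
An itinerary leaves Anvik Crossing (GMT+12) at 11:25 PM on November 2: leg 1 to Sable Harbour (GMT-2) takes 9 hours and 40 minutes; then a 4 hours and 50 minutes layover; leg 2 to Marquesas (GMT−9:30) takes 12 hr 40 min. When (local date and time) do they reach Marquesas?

Convert departure to UTC: 11:25 PM − 12:00 = 11:25 AM UTC on Nov 2.
Add 9 hours and 40 minutes leg 1 → 9:05 PM UTC.
Add 4 hours and 50 minutes layover in Sable Harbour → 1:55 AM UTC (Nov 3).
Add 12 hours 40 minutes leg 2 → 2:35 PM UTC.
Marquesas is UTC−9:30, so local arrival = 2:35 PM − 9:30 = 5:05 AM on Nov 3.

5:05 AM on Nov 3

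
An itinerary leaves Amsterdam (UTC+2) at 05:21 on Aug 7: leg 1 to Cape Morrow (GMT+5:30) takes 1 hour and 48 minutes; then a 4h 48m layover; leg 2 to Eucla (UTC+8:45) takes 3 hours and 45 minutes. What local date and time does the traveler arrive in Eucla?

22:27 on August 7

Convert departure to UTC: 05:21 − 2:00 = 03:21 UTC on Aug 7.
Add 1 hour and 48 minutes leg 1 → 05:09 UTC.
Add 4 hours and 48 minutes layover in Cape Morrow → 09:57 UTC.
Add 3 hours and 45 minutes leg 2 → 13:42 UTC.
Eucla is UTC+8:45, so local arrival = 13:42 + 8:45 = 22:27 on Aug 7.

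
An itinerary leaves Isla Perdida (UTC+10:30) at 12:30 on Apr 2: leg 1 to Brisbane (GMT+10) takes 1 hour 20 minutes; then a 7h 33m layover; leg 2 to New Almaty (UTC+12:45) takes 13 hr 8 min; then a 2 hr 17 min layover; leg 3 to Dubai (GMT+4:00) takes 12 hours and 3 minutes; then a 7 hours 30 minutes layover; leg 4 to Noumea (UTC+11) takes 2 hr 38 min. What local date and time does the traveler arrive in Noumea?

Convert departure to UTC: 12:30 − 10:30 = 02:00 UTC on Apr 2.
Add 1 hour 20 minutes leg 1 → 03:20 UTC.
Add 7 hours and 33 minutes layover in Brisbane → 10:53 UTC.
Add 13 hours and 8 minutes leg 2 → 00:01 UTC (Apr 3).
Add 2 hours 17 minutes layover in New Almaty → 02:18 UTC.
Add 12 hours and 3 minutes leg 3 → 14:21 UTC.
Add 7 hours 30 minutes layover in Dubai → 21:51 UTC.
Add 2 hours and 38 minutes leg 4 → 00:29 UTC (Apr 4).
Noumea is UTC+11:00, so local arrival = 00:29 + 11:00 = 11:29 on Apr 4.

11:29 on April 4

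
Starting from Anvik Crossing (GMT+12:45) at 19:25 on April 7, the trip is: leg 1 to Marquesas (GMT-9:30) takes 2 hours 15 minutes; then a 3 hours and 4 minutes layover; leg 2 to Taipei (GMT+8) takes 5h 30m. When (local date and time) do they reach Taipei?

Convert departure to UTC: 19:25 − 12:45 = 06:40 UTC on Apr 7.
Add 2 hours 15 minutes leg 1 → 08:55 UTC.
Add 3 hours 4 minutes layover in Marquesas → 11:59 UTC.
Add 5 hours and 30 minutes leg 2 → 17:29 UTC.
Taipei is UTC+8:00, so local arrival = 17:29 + 8:00 = 01:29 on Apr 8.

01:29 on April 8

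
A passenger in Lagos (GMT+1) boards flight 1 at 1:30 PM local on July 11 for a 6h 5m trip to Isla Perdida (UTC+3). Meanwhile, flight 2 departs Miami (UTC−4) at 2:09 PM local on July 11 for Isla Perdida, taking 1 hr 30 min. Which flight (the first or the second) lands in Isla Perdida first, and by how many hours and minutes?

the first, by 1 hour 4 minutes

Flight 1 in UTC: 1:30 PM − 1:00 = 12:30 PM on Jul 11.
+6 hours and 5 minutes → arrive 6:35 PM UTC on Jul 11.
Flight 2 in UTC: 2:09 PM + 4:00 = 6:09 PM on Jul 11.
+1 hour and 30 minutes → arrive 7:39 PM UTC on Jul 11.
Flight 1 lands earlier by 1 hour 4 minutes.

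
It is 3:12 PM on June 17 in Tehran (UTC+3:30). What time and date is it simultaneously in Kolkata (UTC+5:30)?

Kolkata is 2:00 ahead of Tehran.
Shift by the zone difference: 3:12 PM + 2:00 = 5:12 PM on Jun 17 in Kolkata.

5:12 PM on Jun 17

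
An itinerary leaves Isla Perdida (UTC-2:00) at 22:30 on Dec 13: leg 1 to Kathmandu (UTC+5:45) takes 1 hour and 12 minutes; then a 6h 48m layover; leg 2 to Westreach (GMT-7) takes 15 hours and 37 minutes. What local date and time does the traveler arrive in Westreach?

17:07 on Dec 14

Convert departure to UTC: 22:30 + 2:00 = 00:30 UTC on Dec 14.
Add 1 hour 12 minutes leg 1 → 01:42 UTC.
Add 6 hours 48 minutes layover in Kathmandu → 08:30 UTC.
Add 15 hours and 37 minutes leg 2 → 00:07 UTC (Dec 15).
Westreach is UTC−7:00, so local arrival = 00:07 − 7:00 = 17:07 on Dec 14.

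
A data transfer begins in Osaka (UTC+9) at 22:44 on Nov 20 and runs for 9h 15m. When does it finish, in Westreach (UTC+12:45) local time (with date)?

11:44 on November 21

Convert start to UTC: 22:44 − 9:00 = 13:44 UTC on Nov 20.
Add 9 hours and 15 minutes duration → 22:59 UTC.
Westreach is UTC+12:45, so local end time = 22:59 + 12:45 = 11:44 on Nov 21.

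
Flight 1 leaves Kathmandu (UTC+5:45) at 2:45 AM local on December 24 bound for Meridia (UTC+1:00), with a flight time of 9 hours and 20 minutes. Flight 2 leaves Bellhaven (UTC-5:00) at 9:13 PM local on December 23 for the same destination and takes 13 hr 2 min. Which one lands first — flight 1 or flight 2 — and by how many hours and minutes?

the first, by 8 hours 55 minutes

Flight 1 in UTC: 2:45 AM − 5:45 = 9:00 PM on Dec 23.
+9 hours and 20 minutes → arrive 6:20 AM UTC on Dec 24.
Flight 2 in UTC: 9:13 PM + 5:00 = 2:13 AM on Dec 24.
+13 hours and 2 minutes → arrive 3:15 PM UTC on Dec 24.
Flight 1 lands earlier by 8 hours 55 minutes.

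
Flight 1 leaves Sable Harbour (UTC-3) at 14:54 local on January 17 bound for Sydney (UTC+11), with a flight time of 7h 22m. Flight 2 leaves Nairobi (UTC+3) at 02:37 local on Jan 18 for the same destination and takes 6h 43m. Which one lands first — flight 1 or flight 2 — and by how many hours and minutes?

Flight 1 in UTC: 14:54 + 3:00 = 17:54 on Jan 17.
+7 hours 22 minutes → arrive 01:16 UTC on Jan 18.
Flight 2 in UTC: 02:37 − 3:00 = 23:37 on Jan 17.
+6 hours and 43 minutes → arrive 06:20 UTC on Jan 18.
Flight 1 lands earlier by 5 hours 4 minutes.

the first, by 5 hours 4 minutes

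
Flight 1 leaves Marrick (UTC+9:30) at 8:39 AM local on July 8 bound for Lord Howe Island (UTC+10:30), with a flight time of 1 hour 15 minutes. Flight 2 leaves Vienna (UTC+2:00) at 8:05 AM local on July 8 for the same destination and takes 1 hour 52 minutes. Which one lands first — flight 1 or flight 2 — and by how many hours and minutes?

Flight 1 in UTC: 8:39 AM − 9:30 = 11:09 PM on Jul 7.
+1 hour and 15 minutes → arrive 12:24 AM UTC on Jul 8.
Flight 2 in UTC: 8:05 AM − 2:00 = 6:05 AM on Jul 8.
+1 hour 52 minutes → arrive 7:57 AM UTC on Jul 8.
Flight 1 lands earlier by 7 hours 33 minutes.

the first, by 7 hours 33 minutes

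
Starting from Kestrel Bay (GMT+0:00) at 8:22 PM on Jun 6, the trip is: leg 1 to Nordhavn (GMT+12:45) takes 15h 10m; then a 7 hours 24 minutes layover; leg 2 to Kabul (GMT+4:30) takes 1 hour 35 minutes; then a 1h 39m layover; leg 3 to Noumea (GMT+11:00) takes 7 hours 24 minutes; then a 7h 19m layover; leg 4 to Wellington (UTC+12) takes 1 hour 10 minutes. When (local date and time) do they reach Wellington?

Kestrel Bay is at UTC+0, so departure is already 8:22 PM UTC on Jun 6.
Add 15 hours 10 minutes leg 1 → 11:32 AM UTC (Jun 7).
Add 7 hours 24 minutes layover in Nordhavn → 6:56 PM UTC.
Add 1 hour and 35 minutes leg 2 → 8:31 PM UTC.
Add 1 hour 39 minutes layover in Kabul → 10:10 PM UTC.
Add 7 hours and 24 minutes leg 3 → 5:34 AM UTC (Jun 8).
Add 7 hours and 19 minutes layover in Noumea → 12:53 PM UTC.
Add 1 hour and 10 minutes leg 4 → 2:03 PM UTC.
Wellington is UTC+12:00, so local arrival = 2:03 PM + 12:00 = 2:03 AM on Jun 9.

2:03 AM on June 9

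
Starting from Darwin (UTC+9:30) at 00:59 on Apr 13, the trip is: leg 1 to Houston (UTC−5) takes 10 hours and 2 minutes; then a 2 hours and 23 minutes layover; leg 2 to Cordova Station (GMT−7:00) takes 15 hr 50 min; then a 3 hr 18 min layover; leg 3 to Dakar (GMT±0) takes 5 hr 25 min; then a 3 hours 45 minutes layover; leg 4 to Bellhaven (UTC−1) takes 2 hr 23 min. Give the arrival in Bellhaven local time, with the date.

Convert departure to UTC: 00:59 − 9:30 = 15:29 UTC on Apr 12.
Add 10 hours 2 minutes leg 1 → 01:31 UTC (Apr 13).
Add 2 hours and 23 minutes layover in Houston → 03:54 UTC.
Add 15 hours and 50 minutes leg 2 → 19:44 UTC.
Add 3 hours and 18 minutes layover in Cordova Station → 23:02 UTC.
Add 5 hours 25 minutes leg 3 → 04:27 UTC (Apr 14).
Add 3 hours and 45 minutes layover in Dakar → 08:12 UTC.
Add 2 hours and 23 minutes leg 4 → 10:35 UTC.
Bellhaven is UTC−1:00, so local arrival = 10:35 − 1:00 = 09:35 on Apr 14.

09:35 on April 14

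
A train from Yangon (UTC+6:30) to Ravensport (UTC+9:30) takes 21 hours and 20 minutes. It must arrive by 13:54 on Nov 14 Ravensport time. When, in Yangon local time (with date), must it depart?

13:34 on Nov 13

Target arrival in UTC: 13:54 − 9:30 = 04:24 on Nov 14.
Subtract 21 hours 20 minutes → departure 07:04 UTC on Nov 13.
Yangon is UTC+6:30: 07:04 + 6:30 = 13:34 on Nov 13.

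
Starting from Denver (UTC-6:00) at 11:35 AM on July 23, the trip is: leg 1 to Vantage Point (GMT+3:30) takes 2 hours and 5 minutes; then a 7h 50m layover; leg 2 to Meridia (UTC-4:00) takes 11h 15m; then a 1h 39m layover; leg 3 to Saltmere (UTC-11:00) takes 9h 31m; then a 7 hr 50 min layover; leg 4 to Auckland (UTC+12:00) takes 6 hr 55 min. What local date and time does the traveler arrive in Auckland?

4:40 AM on July 26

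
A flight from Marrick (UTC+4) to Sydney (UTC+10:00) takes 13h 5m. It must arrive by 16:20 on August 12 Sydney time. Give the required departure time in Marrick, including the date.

21:15 on Aug 11

Target arrival in UTC: 16:20 − 10:00 = 06:20 on Aug 12.
Subtract 13 hours 5 minutes → departure 17:15 UTC on Aug 11.
Marrick is UTC+4:00: 17:15 + 4:00 = 21:15 on Aug 11.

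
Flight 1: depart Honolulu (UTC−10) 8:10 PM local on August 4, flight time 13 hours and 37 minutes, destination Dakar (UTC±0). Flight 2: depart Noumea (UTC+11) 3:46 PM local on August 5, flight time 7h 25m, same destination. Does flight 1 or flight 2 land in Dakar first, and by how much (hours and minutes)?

the second, by 7 hours 36 minutes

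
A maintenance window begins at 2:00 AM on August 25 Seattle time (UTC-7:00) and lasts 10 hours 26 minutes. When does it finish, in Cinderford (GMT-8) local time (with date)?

Cinderford is 1:00 behind Seattle.
After 10 hours and 26 minutes it is 12:26 PM in Seattle.
Shift by the zone difference: 12:26 PM − 1:00 = 11:26 AM on Aug 25 in Cinderford.

11:26 AM on August 25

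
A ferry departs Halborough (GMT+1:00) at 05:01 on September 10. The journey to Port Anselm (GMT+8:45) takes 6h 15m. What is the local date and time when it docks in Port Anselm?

Convert departure to UTC: 05:01 − 1:00 = 04:01 UTC on Sep 10.
Add 6 hours and 15 minutes travel time → 10:16 UTC.
Port Anselm is UTC+8:45, so local arrival = 10:16 + 8:45 = 19:01 on Sep 10.

19:01 on Sep 10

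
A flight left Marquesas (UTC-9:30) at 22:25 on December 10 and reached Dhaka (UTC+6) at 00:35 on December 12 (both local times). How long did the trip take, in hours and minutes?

10 hours 40 minutes

Departure in UTC: 22:25 + 9:30 = 07:55 on Dec 11.
Arrival in UTC: 00:35 − 6:00 = 18:35 on Dec 11.
Elapsed = 18:35 − 07:55 = 10 hours 40 minutes.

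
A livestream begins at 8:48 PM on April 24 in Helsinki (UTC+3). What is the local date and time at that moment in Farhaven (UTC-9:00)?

8:48 AM on Apr 24

Farhaven is 12:00 behind Helsinki.
Shift by the zone difference: 8:48 PM − 12:00 = 8:48 AM on Apr 24 in Farhaven.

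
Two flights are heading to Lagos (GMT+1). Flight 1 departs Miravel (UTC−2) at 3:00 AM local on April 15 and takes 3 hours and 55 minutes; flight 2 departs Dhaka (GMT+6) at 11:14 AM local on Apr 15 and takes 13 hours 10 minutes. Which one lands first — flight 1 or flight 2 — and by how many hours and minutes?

Flight 1 in UTC: 3:00 AM + 2:00 = 5:00 AM on Apr 15.
+3 hours and 55 minutes → arrive 8:55 AM UTC on Apr 15.
Flight 2 in UTC: 11:14 AM − 6:00 = 5:14 AM on Apr 15.
+13 hours and 10 minutes → arrive 6:24 PM UTC on Apr 15.
Flight 1 lands earlier by 9 hours 29 minutes.

the first, by 9 hours 29 minutes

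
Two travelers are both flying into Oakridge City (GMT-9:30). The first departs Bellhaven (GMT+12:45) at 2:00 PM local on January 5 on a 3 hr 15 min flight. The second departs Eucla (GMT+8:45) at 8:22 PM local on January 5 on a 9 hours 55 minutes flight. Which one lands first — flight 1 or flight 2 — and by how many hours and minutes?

the first, by 17 hours 2 minutes

Flight 1 in UTC: 2:00 PM − 12:45 = 1:15 AM on Jan 5.
+3 hours and 15 minutes → arrive 4:30 AM UTC on Jan 5.
Flight 2 in UTC: 8:22 PM − 8:45 = 11:37 AM on Jan 5.
+9 hours and 55 minutes → arrive 9:32 PM UTC on Jan 5.
Flight 1 lands earlier by 17 hours 2 minutes.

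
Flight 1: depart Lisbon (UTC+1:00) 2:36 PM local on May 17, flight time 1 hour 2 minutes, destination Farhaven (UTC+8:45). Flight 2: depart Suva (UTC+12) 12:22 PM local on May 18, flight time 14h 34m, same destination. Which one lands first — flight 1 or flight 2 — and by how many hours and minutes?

Flight 1 in UTC: 2:36 PM − 1:00 = 1:36 PM on May 17.
+1 hour and 2 minutes → arrive 2:38 PM UTC on May 17.
Flight 2 in UTC: 12:22 PM − 12:00 = 12:22 AM on May 18.
+14 hours and 34 minutes → arrive 2:56 PM UTC on May 18.
Flight 1 lands earlier by 24 hours 18 minutes.

the first, by 24 hours 18 minutes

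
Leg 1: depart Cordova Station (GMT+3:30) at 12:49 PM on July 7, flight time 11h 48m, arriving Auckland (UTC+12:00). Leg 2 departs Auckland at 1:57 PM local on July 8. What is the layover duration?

4 hours 50 minutes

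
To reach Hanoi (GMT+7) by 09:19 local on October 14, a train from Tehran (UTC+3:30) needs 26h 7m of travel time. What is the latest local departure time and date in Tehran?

03:42 on October 13

Target arrival in UTC: 09:19 − 7:00 = 02:19 on Oct 14.
Subtract 26 hours 7 minutes → departure 00:12 UTC on Oct 13.
Tehran is UTC+3:30: 00:12 + 3:30 = 03:42 on Oct 13.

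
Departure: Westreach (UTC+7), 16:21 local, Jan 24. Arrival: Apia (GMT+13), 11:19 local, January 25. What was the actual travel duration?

Departure in UTC: 16:21 − 7:00 = 09:21 on Jan 24.
Arrival in UTC: 11:19 − 13:00 = 22:19 on Jan 24.
Elapsed = 22:19 − 09:21 = 12 hours 58 minutes.

12 hours 58 minutes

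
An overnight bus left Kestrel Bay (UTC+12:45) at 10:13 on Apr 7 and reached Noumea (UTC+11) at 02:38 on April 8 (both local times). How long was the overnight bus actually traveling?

18 hours 10 minutes

Departure in UTC: 10:13 − 12:45 = 21:28 on Apr 6.
Arrival in UTC: 02:38 − 11:00 = 15:38 on Apr 7.
Elapsed = 15:38 − 21:28 (+1 day) = 18 hours 10 minutes.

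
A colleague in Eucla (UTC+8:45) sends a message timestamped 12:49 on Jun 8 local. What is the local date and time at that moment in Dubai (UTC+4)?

Dubai is 4:45 behind Eucla.
Shift by the zone difference: 12:49 − 4:45 = 08:04 on Jun 8 in Dubai.

08:04 on June 8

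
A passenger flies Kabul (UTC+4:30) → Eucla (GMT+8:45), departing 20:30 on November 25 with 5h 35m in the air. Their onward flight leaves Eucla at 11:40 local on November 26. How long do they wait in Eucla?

Convert departure to UTC: 20:30 − 4:30 = 16:00 UTC on Nov 25.
Add 5 hours 35 minutes flight time → 21:35 UTC.
Eucla is UTC+8:45, so local arrival = 21:35 + 8:45 = 06:20 on Nov 26.
Layover = 11:40 − 06:20 = 5 hours 20 minutes.

5 hours 20 minutes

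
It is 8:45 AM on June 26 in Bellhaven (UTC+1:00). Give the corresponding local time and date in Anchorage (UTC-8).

11:45 PM on June 25

Anchorage is 9:00 behind Bellhaven.
Shift by the zone difference: 8:45 AM − 9:00 = 11:45 PM on Jun 25 in Anchorage.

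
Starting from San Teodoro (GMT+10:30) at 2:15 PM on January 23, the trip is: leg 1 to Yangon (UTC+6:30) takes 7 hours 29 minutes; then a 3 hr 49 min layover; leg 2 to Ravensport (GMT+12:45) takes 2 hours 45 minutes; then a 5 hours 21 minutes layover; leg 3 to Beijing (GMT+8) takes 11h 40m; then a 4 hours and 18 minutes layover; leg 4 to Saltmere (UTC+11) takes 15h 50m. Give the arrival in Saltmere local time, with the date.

Convert departure to UTC: 2:15 PM − 10:30 = 3:45 AM UTC on Jan 23.
Add 7 hours 29 minutes leg 1 → 11:14 AM UTC.
Add 3 hours and 49 minutes layover in Yangon → 3:03 PM UTC.
Add 2 hours and 45 minutes leg 2 → 5:48 PM UTC.
Add 5 hours and 21 minutes layover in Ravensport → 11:09 PM UTC.
Add 11 hours 40 minutes leg 3 → 10:49 AM UTC (Jan 24).
Add 4 hours 18 minutes layover in Beijing → 3:07 PM UTC.
Add 15 hours 50 minutes leg 4 → 6:57 AM UTC (Jan 25).
Saltmere is UTC+11:00, so local arrival = 6:57 AM + 11:00 = 5:57 PM on Jan 25.

5:57 PM on Jan 25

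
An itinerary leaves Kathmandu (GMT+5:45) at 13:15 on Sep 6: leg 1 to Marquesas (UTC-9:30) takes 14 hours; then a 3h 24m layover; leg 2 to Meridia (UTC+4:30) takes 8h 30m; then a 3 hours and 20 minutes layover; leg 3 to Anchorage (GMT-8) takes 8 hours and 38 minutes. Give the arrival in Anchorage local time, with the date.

13:22 on September 7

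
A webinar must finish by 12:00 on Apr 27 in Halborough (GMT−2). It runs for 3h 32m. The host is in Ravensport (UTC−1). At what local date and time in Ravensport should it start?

09:28 on Apr 27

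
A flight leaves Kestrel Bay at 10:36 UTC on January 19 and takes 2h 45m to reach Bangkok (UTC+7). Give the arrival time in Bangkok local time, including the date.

20:21 on Jan 19

Departure is given in UTC: 10:36 on Jan 19.
Add 2 hours and 45 minutes → 13:21 UTC.
Bangkok is UTC+7:00: 13:21 + 7:00 = 20:21 on Jan 19.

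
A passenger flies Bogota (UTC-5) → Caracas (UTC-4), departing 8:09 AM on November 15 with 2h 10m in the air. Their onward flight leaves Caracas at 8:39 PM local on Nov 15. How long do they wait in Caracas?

9 hours 20 minutes

Convert departure to UTC: 8:09 AM + 5:00 = 1:09 PM UTC on Nov 15.
Add 2 hours and 10 minutes flight time → 3:19 PM UTC.
Caracas is UTC−4:00, so local arrival = 3:19 PM − 4:00 = 11:19 AM on Nov 15.
Layover = 8:39 PM − 11:19 AM = 9 hours 20 minutes.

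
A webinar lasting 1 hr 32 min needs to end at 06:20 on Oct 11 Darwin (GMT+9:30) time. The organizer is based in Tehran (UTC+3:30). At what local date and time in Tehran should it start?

22:48 on October 10

Target end time in UTC: 06:20 − 9:30 = 20:50 on Oct 10.
Subtract 1 hour 32 minutes → start 19:18 UTC on Oct 10.
Tehran is UTC+3:30: 19:18 + 3:30 = 22:48 on Oct 10.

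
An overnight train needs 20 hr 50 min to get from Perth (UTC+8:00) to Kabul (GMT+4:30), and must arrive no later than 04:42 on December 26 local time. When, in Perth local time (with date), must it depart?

Target arrival in UTC: 04:42 − 4:30 = 00:12 on Dec 26.
Subtract 20 hours 50 minutes → departure 03:22 UTC on Dec 25.
Perth is UTC+8:00: 03:22 + 8:00 = 11:22 on Dec 25.

11:22 on December 25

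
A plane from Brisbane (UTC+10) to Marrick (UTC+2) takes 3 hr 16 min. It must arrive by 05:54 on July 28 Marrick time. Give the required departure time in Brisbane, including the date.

Target arrival in UTC: 05:54 − 2:00 = 03:54 on Jul 28.
Subtract 3 hours 16 minutes → departure 00:38 UTC on Jul 28.
Brisbane is UTC+10:00: 00:38 + 10:00 = 10:38 on Jul 28.

10:38 on July 28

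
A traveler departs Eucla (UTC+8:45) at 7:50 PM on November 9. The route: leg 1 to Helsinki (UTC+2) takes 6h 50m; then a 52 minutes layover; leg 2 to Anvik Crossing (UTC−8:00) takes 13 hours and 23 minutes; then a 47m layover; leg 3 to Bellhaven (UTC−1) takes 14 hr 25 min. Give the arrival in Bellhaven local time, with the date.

10:22 PM on November 10

Convert departure to UTC: 7:50 PM − 8:45 = 11:05 AM UTC on Nov 9.
Add 6 hours 50 minutes leg 1 → 5:55 PM UTC.
Add 52 minutes layover in Helsinki → 6:47 PM UTC.
Add 13 hours and 23 minutes leg 2 → 8:10 AM UTC (Nov 10).
Add 47 minutes layover in Anvik Crossing → 8:57 AM UTC.
Add 14 hours 25 minutes leg 3 → 11:22 PM UTC.
Bellhaven is UTC−1:00, so local arrival = 11:22 PM − 1:00 = 10:22 PM on Nov 10.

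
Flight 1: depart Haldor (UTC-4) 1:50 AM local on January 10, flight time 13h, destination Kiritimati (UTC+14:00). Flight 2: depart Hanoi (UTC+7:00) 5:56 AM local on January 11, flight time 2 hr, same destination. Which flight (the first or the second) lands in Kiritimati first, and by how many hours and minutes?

Flight 1 in UTC: 1:50 AM + 4:00 = 5:50 AM on Jan 10.
+13 hours → arrive 6:50 PM UTC on Jan 10.
Flight 2 in UTC: 5:56 AM − 7:00 = 10:56 PM on Jan 10.
+2 hours → arrive 12:56 AM UTC on Jan 11.
Flight 1 lands earlier by 6 hours 6 minutes.

the first, by 6 hours 6 minutes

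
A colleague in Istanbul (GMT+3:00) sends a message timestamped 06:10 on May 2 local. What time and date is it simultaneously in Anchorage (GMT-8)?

Anchorage is 11:00 behind Istanbul.
Shift by the zone difference: 06:10 − 11:00 = 19:10 on May 1 in Anchorage.

19:10 on May 1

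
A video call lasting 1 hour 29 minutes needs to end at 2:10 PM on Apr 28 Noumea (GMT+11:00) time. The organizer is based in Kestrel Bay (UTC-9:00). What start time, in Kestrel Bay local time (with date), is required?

4:41 PM on April 27

Target end time in UTC: 2:10 PM − 11:00 = 3:10 AM on Apr 28.
Subtract 1 hour 29 minutes → start 1:41 AM UTC on Apr 28.
Kestrel Bay is UTC−9:00: 1:41 AM − 9:00 = 4:41 PM on Apr 27.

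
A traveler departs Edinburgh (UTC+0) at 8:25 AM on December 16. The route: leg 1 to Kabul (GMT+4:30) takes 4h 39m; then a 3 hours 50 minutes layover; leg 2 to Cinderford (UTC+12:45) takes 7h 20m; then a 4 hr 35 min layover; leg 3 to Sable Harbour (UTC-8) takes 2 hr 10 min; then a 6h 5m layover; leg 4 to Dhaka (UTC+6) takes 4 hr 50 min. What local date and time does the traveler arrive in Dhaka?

Edinburgh is at UTC+0, so departure is already 8:25 AM UTC on Dec 16.
Add 4 hours and 39 minutes leg 1 → 1:04 PM UTC.
Add 3 hours and 50 minutes layover in Kabul → 4:54 PM UTC.
Add 7 hours and 20 minutes leg 2 → 12:14 AM UTC (Dec 17).
Add 4 hours and 35 minutes layover in Cinderford → 4:49 AM UTC.
Add 2 hours and 10 minutes leg 3 → 6:59 AM UTC.
Add 6 hours 5 minutes layover in Sable Harbour → 1:04 PM UTC.
Add 4 hours and 50 minutes leg 4 → 5:54 PM UTC.
Dhaka is UTC+6:00, so local arrival = 5:54 PM + 6:00 = 11:54 PM on Dec 17.

11:54 PM on December 17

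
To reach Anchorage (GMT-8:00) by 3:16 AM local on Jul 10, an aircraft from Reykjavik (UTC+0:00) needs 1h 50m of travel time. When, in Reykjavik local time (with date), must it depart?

Target arrival in UTC: 3:16 AM + 8:00 = 11:16 AM on Jul 10.
Subtract 1 hour and 50 minutes → departure 9:26 AM UTC on Jul 10.
Reykjavik is UTC+0, so departure is 9:26 AM on Jul 10.

9:26 AM on Jul 10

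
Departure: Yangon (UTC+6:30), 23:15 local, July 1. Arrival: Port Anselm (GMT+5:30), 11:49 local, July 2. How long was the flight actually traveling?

Departure in UTC: 23:15 − 6:30 = 16:45 on Jul 1.
Arrival in UTC: 11:49 − 5:30 = 06:19 on Jul 2.
Elapsed = 06:19 − 16:45 (+1 day) = 13 hours 34 minutes.

13 hours 34 minutes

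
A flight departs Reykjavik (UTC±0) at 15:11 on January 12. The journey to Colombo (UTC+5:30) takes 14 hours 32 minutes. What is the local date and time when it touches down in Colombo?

11:13 on Jan 13

Reykjavik is at UTC+0, so departure is already 15:11 UTC on Jan 12.
Add 14 hours and 32 minutes travel time → 05:43 UTC (Jan 13).
Colombo is UTC+5:30, so local arrival = 05:43 + 5:30 = 11:13 on Jan 13.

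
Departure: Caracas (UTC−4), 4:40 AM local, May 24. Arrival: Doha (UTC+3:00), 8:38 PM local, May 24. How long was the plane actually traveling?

8 hours 58 minutes

Doha is 7:00 ahead of Caracas.
Clock-face elapsed time (ignoring zones) is 15 hours 58 minutes.
Actual elapsed = 15 hours 58 minutes − 7:00 = 8 hours 58 minutes.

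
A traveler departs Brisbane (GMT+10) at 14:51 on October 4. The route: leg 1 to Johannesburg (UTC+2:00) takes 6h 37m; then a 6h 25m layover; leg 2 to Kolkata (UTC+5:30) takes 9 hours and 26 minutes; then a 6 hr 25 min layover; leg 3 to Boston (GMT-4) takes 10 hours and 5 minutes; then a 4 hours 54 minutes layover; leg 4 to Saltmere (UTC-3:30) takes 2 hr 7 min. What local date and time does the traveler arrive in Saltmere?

Convert departure to UTC: 14:51 − 10:00 = 04:51 UTC on Oct 4.
Add 6 hours 37 minutes leg 1 → 11:28 UTC.
Add 6 hours and 25 minutes layover in Johannesburg → 17:53 UTC.
Add 9 hours and 26 minutes leg 2 → 03:19 UTC (Oct 5).
Add 6 hours and 25 minutes layover in Kolkata → 09:44 UTC.
Add 10 hours 5 minutes leg 3 → 19:49 UTC.
Add 4 hours and 54 minutes layover in Boston → 00:43 UTC (Oct 6).
Add 2 hours 7 minutes leg 4 → 02:50 UTC.
Saltmere is UTC−3:30, so local arrival = 02:50 − 3:30 = 23:20 on Oct 5.

23:20 on Oct 5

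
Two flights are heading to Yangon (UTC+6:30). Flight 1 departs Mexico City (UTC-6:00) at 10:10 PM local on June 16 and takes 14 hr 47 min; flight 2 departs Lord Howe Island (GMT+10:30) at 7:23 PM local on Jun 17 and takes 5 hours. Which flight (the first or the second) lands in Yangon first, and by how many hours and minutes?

the second, by 5 hours 4 minutes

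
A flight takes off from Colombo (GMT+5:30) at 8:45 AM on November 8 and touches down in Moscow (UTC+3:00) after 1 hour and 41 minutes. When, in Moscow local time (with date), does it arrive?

7:56 AM on Nov 8

Convert departure to UTC: 8:45 AM − 5:30 = 3:15 AM UTC on Nov 8.
Add 1 hour and 41 minutes travel time → 4:56 AM UTC.
Moscow is UTC+3:00, so local arrival = 4:56 AM + 3:00 = 7:56 AM on Nov 8.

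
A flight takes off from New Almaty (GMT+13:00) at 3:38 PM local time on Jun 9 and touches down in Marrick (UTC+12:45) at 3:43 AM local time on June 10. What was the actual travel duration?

12 hours 20 minutes

Departure in UTC: 3:38 PM − 13:00 = 2:38 AM on Jun 9.
Arrival in UTC: 3:43 AM − 12:45 = 2:58 PM on Jun 9.
Elapsed = 2:58 PM − 2:38 AM = 12 hours 20 minutes.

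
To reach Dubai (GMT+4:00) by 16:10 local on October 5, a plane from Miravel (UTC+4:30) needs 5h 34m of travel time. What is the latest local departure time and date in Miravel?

Target arrival in UTC: 16:10 − 4:00 = 12:10 on Oct 5.
Subtract 5 hours 34 minutes → departure 06:36 UTC on Oct 5.
Miravel is UTC+4:30: 06:36 + 4:30 = 11:06 on Oct 5.

11:06 on October 5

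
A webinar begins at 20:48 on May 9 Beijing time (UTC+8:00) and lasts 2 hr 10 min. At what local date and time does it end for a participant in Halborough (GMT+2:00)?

16:58 on May 9

Halborough is 6:00 behind Beijing.
After 2 hours 10 minutes it is 22:58 in Beijing.
Shift by the zone difference: 22:58 − 6:00 = 16:58 on May 9 in Halborough.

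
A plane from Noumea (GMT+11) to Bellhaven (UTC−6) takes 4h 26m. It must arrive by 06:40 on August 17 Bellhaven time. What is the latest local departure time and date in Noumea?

Target arrival in UTC: 06:40 + 6:00 = 12:40 on Aug 17.
Subtract 4 hours 26 minutes → departure 08:14 UTC on Aug 17.
Noumea is UTC+11:00: 08:14 + 11:00 = 19:14 on Aug 17.

19:14 on August 17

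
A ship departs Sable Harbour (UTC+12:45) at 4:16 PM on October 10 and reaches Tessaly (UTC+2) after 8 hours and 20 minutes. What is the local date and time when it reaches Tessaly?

Convert departure to UTC: 4:16 PM − 12:45 = 3:31 AM UTC on Oct 10.
Add 8 hours and 20 minutes travel time → 11:51 AM UTC.
Tessaly is UTC+2:00, so local arrival = 11:51 AM + 2:00 = 1:51 PM on Oct 10.

1:51 PM on Oct 10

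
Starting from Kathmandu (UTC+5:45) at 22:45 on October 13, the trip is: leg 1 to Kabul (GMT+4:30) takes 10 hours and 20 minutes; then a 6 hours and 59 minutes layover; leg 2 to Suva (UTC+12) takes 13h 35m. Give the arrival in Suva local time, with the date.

11:54 on October 15

Convert departure to UTC: 22:45 − 5:45 = 17:00 UTC on Oct 13.
Add 10 hours and 20 minutes leg 1 → 03:20 UTC (Oct 14).
Add 6 hours 59 minutes layover in Kabul → 10:19 UTC.
Add 13 hours 35 minutes leg 2 → 23:54 UTC.
Suva is UTC+12:00, so local arrival = 23:54 + 12:00 = 11:54 on Oct 15.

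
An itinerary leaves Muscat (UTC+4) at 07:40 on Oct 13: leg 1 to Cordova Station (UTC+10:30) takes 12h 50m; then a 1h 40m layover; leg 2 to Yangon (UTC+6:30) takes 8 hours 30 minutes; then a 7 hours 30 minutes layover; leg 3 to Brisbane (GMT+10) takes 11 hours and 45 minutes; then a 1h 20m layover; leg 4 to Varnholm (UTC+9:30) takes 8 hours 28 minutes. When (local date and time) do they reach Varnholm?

Convert departure to UTC: 07:40 − 4:00 = 03:40 UTC on Oct 13.
Add 12 hours 50 minutes leg 1 → 16:30 UTC.
Add 1 hour and 40 minutes layover in Cordova Station → 18:10 UTC.
Add 8 hours 30 minutes leg 2 → 02:40 UTC (Oct 14).
Add 7 hours and 30 minutes layover in Yangon → 10:10 UTC.
Add 11 hours 45 minutes leg 3 → 21:55 UTC.
Add 1 hour and 20 minutes layover in Brisbane → 23:15 UTC.
Add 8 hours and 28 minutes leg 4 → 07:43 UTC (Oct 15).
Varnholm is UTC+9:30, so local arrival = 07:43 + 9:30 = 17:13 on Oct 15.

17:13 on Oct 15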